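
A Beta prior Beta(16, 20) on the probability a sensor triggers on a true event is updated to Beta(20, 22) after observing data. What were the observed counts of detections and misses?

Beta is conjugate to the binomial likelihood: posterior = Beta(a+s, b+f).
So s = 20 − 16 = 4 and f = 22 − 20 = 2.

4 detections and 2 misses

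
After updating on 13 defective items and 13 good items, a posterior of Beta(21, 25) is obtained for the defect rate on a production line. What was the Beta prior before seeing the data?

Beta is conjugate to the binomial likelihood: posterior = Beta(α+s, β+f).
Subtract the data counts: 21−13=8, 25−13=12.

Beta(8, 12)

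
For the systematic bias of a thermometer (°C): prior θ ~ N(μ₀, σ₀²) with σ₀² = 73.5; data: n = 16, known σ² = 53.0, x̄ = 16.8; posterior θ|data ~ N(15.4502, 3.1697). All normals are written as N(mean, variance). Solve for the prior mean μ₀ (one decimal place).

The posterior mean is a precision-weighted average: μ_n = (τ₀μ₀ + τ_data·x̄)/(τ₀+τ_data), with τ₀=1/σ₀² and τ_data=n/σ².
Here τ₀ = 1/73.5 = 0.013605 and τ_data = 16/53.0 = 0.301887, so τ_n = 0.315492.
Rearranging for μ₀: μ₀ = (μ_n·τ_n − τ_data·x̄)/τ₀ = (15.4502·0.315492 − 0.301887·16.8) / 0.013605 = -0.197287/0.013605 ≈ -14.5.

μ₀ = -14.5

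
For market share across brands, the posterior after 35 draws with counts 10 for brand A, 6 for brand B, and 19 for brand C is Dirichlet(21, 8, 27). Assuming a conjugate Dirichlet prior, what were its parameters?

Dirichlet(11, 2, 8)

For a Dirichlet(α) prior with multinomial counts c, the posterior is Dirichlet(α + c) componentwise.
Subtract each count from the matching posterior parameter: 21−10=11, 8−6=2, 27−19=8.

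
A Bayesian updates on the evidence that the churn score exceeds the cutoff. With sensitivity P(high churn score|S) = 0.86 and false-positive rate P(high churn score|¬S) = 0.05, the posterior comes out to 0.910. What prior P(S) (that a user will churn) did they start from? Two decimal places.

Bayes' rule in odds form gives O(S|E) = O(S)·[P(E|S)/P(E|¬S)], hence O(S) = O(S|E)/LR.
Posterior odds = 0.910/(1−0.910) = 10.1111. LR = 0.86/0.05 = 17.2000.
Prior odds = 10.1111/17.2000 = 0.5879, so P(S) = 0.5879/(1+0.5879) ≈ 0.37.

P(S) = 0.37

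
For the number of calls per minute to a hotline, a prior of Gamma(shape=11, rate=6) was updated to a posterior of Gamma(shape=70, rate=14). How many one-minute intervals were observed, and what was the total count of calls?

A Gamma(α, β) prior (rate parametrization) on a Poisson rate with n observations summing to S gives posterior Gamma(α+S, β+n).
Matching: Σxᵢ = 70 − 11 = 59 and n = 14 − 6 = 8.

n = 8 one-minute intervals with total 59 calls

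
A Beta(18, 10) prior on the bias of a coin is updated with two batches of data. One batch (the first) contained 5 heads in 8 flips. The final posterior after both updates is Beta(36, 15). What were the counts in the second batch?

Sequential conjugate updates are equivalent to a single update on the pooled data, so total successes = posterior α − prior α and total failures = posterior β − prior β.
Total across both batches: 36−18=18 heads, 15−10=5 tails.
Subtract the first batch: 18−5=13 heads and 5−3=2 tails.

13 heads and 2 tails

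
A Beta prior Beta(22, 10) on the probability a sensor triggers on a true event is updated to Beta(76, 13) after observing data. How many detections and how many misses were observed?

54 detections and 3 misses

A Beta(a, b) prior with s successes and f failures in binomial data gives a Beta(a+s, b+f) posterior.
So s = 76 − 22 = 54 and f = 13 − 10 = 3.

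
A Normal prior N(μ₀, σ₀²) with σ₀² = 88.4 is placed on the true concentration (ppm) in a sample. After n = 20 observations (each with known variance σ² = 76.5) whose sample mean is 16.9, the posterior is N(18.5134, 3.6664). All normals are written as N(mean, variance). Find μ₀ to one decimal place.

The posterior mean is a precision-weighted average: μ_n = (τ₀μ₀ + τ_data·x̄)/(τ₀+τ_data), with τ₀=1/σ₀² and τ_data=n/σ².
Here τ₀ = 1/88.4 = 0.011312 and τ_data = 20/76.5 = 0.261438, so τ_n = 0.272750.
Rearranging for μ₀: μ₀ = (μ_n·τ_n − τ_data·x̄)/τ₀ = (18.5134·0.272750 − 0.261438·16.9) / 0.011312 = 0.631228/0.011312 ≈ 55.8.

μ₀ = 55.8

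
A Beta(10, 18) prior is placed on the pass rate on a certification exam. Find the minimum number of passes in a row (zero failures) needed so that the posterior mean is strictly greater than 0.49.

After k passes and 0 failures the posterior is Beta(10+k, 18), with mean (10+k)/(10+18+k).
Set (10+k)/(28+k) > 0.49 and solve: k > (0.49·28 − 10)/(1 − 0.49) = 7.294.
The smallest integer exceeding 7.294 is 8.

k = 8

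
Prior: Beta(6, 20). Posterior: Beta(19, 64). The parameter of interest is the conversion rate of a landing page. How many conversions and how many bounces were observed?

13 conversions and 44 bounces

Under Beta–binomial conjugacy the posterior parameters are (a+s, b+f).
So s = 19 − 6 = 13 and f = 64 − 20 = 44.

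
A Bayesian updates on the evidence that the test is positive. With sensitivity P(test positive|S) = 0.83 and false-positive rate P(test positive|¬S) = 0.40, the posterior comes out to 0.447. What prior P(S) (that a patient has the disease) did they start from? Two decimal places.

Bayes' rule in odds form gives O(S|E) = O(S)·[P(E|S)/P(E|¬S)], hence O(S) = O(S|E)/LR.
Posterior odds = 0.447/(1−0.447) = 0.8083. LR = 0.83/0.40 = 2.0750.
Prior odds = 0.8083/2.0750 = 0.3895, so P(S) = 0.3895/(1+0.3895) ≈ 0.28.

P(S) = 0.28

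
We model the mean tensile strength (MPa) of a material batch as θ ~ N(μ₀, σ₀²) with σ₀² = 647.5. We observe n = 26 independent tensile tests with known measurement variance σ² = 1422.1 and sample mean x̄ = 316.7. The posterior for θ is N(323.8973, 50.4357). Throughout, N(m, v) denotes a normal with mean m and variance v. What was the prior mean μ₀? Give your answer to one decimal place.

μ₀ = 409.1

The posterior mean is a precision-weighted average: μ_n = (τ₀μ₀ + τ_data·x̄)/(τ₀+τ_data), with τ₀=1/σ₀² and τ_data=n/σ².
Here τ₀ = 1/647.5 = 0.001544 and τ_data = 26/1422.1 = 0.018283, so τ_n = 0.019827.
Rearranging for μ₀: μ₀ = (μ_n·τ_n − τ_data·x̄)/τ₀ = (323.8973·0.019827 − 0.018283·316.7) / 0.001544 = 0.631686/0.001544 ≈ 409.1.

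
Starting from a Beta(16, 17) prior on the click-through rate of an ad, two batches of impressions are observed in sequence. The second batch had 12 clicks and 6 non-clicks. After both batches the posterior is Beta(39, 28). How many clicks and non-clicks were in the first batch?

11 clicks and 5 non-clicks

Because Beta–binomial updating is additive in the counts, the combined data contributed (α_post−α_prior, β_post−β_prior) successes and failures.
Total across both batches: 39−16=23 clicks, 28−17=11 non-clicks.
Subtract the second batch: 23−12=11 clicks and 11−6=5 non-clicks.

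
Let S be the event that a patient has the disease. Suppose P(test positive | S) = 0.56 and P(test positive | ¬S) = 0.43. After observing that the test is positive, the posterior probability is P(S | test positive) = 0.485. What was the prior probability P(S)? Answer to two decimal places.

Bayes' rule in odds form gives O(S|E) = O(S)·[P(E|S)/P(E|¬S)], hence O(S) = O(S|E)/LR.
Posterior odds = 0.485/(1−0.485) = 0.9417. LR = 0.56/0.43 = 1.3023.
Prior odds = 0.9417/1.3023 = 0.7231, so P(S) = 0.7231/(1+0.7231) ≈ 0.42.

P(S) = 0.42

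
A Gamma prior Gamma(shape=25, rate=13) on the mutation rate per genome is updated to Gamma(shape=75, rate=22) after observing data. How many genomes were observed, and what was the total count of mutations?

Gamma–Poisson conjugacy: posterior shape = α + Σxᵢ, posterior rate = β + n.
Matching: Σxᵢ = 75 − 25 = 50 and n = 22 − 13 = 9.

n = 9 genomes with total 50 mutations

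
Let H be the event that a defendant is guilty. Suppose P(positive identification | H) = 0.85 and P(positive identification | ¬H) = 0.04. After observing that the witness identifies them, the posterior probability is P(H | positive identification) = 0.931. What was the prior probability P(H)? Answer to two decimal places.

In odds form, posterior odds = prior odds × likelihood ratio, so prior odds = posterior odds ÷ LR.
Posterior odds = 0.931/(1−0.931) = 13.4928. LR = 0.85/0.04 = 21.2500.
Prior odds = 13.4928/21.2500 = 0.6350, so P(H) = 0.6350/(1+0.6350) ≈ 0.39.

P(H) = 0.39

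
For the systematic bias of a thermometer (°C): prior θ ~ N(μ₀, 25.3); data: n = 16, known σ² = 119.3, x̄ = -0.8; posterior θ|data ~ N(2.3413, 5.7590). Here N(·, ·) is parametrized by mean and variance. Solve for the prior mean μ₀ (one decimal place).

μ₀ = 13.0

With known observation variance, the Normal–Normal posterior has precision τ_n = τ₀ + n/σ² and mean μ_n = (τ₀μ₀ + (n/σ²)x̄)/τ_n.
Here τ₀ = 1/25.3 = 0.039526 and τ_data = 16/119.3 = 0.134116, so τ_n = 0.173642.
Rearranging for μ₀: μ₀ = (μ_n·τ_n − τ_data·x̄)/τ₀ = (2.3413·0.173642 − 0.134116·-0.8) / 0.039526 = 0.513841/0.039526 ≈ 13.0.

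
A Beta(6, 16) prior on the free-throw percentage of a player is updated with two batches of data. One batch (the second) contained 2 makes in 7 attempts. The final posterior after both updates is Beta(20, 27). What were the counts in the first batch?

Sequential conjugate updates are equivalent to a single update on the pooled data, so total successes = posterior α − prior α and total failures = posterior β − prior β.
Total across both batches: 20−6=14 makes, 27−16=11 misses.
Subtract the second batch: 14−2=12 makes and 11−5=6 misses.

12 makes and 6 misses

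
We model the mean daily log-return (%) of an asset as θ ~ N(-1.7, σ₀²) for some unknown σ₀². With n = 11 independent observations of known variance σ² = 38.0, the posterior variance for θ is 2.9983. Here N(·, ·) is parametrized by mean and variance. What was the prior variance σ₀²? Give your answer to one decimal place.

Posterior precision equals prior precision plus data precision: 1/σ_n² = 1/σ₀² + n/σ².
So 1/σ₀² = 1/2.9983 − 11/38.0 = 0.333522 − 0.289474 = 0.044048.
Hence σ₀² = 1/0.044048 ≈ 22.7.

σ₀² = 22.7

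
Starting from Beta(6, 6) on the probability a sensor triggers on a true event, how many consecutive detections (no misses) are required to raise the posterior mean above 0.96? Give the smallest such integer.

k = 139

After k detections and 0 misses the posterior is Beta(6+k, 6), with mean (6+k)/(6+6+k).
Set (6+k)/(12+k) > 0.96 and solve: k > (0.96·12 − 6)/(1 − 0.96) = 138.000.
The smallest integer exceeding 138.000 is 139, and checking k=139: (145)/(151) = 0.9603 > 0.96.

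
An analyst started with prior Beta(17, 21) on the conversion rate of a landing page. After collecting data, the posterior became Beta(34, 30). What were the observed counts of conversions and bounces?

17 conversions and 9 bounces

A Beta(a, b) prior with s successes and f failures in binomial data gives a Beta(a+s, b+f) posterior.
Match parameters: s=34−17=17, f=30−21=9.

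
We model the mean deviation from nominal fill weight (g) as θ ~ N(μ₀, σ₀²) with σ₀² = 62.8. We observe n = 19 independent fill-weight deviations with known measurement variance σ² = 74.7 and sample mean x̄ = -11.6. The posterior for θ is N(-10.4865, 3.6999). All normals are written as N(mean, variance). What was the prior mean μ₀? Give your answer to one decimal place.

With known observation variance, the Normal–Normal posterior has precision τ_n = τ₀ + n/σ² and mean μ_n = (τ₀μ₀ + (n/σ²)x̄)/τ_n.
Here τ₀ = 1/62.8 = 0.015924 and τ_data = 19/74.7 = 0.254351, so τ_n = 0.270275.
Rearranging for μ₀: μ₀ = (μ_n·τ_n − τ_data·x̄)/τ₀ = (-10.4865·0.270275 − 0.254351·-11.6) / 0.015924 = 0.116233/0.015924 ≈ 7.3.

μ₀ = 7.3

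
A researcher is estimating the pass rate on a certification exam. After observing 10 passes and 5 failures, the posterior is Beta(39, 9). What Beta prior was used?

Under Beta–binomial conjugacy the posterior parameters are (α+s, β+f).
So α = 39 − 10 = 29 and β = 9 − 5 = 4.

Beta(29, 4)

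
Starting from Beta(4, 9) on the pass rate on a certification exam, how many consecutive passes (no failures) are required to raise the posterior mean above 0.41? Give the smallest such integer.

After k passes and 0 failures the posterior is Beta(4+k, 9), with mean (4+k)/(4+9+k).
Set (4+k)/(13+k) > 0.41 and solve: k > (0.41·13 − 4)/(1 − 0.41) = 2.254.
The smallest integer exceeding 2.254 is 3, and checking k=3: (7)/(16) = 0.4375 > 0.41.

k = 3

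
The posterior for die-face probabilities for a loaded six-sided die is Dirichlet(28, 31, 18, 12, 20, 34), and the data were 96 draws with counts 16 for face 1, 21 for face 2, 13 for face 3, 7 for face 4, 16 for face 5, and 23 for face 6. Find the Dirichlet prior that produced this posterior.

Dirichlet(12, 10, 5, 5, 4, 11)

For a Dirichlet(α) prior with multinomial counts c, the posterior is Dirichlet(α + c) componentwise.
Subtract each count from the matching posterior parameter: 28−16=12, 31−21=10, 18−13=5, 12−7=5, 20−16=4, 34−23=11.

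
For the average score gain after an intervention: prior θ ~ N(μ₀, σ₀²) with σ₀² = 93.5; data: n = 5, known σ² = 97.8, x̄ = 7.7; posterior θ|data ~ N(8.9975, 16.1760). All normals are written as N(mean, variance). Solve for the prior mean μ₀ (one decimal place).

μ₀ = 15.2

With known observation variance, the Normal–Normal posterior has precision τ_n = τ₀ + n/σ² and mean μ_n = (τ₀μ₀ + (n/σ²)x̄)/τ_n.
Here τ₀ = 1/93.5 = 0.010695 and τ_data = 5/97.8 = 0.051125, so τ_n = 0.061820.
Rearranging for μ₀: μ₀ = (μ_n·τ_n − τ_data·x̄)/τ₀ = (8.9975·0.061820 − 0.051125·7.7) / 0.010695 = 0.162563/0.010695 ≈ 15.2.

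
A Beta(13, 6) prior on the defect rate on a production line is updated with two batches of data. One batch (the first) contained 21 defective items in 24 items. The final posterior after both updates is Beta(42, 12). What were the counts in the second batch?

Sequential conjugate updates are equivalent to a single update on the pooled data, so total successes = posterior α − prior α and total failures = posterior β − prior β.
Total across both batches: 42−13=29 defective items, 12−6=6 good items.
Subtract the first batch: 29−21=8 defective items and 6−3=3 good items.

8 defective items and 3 good items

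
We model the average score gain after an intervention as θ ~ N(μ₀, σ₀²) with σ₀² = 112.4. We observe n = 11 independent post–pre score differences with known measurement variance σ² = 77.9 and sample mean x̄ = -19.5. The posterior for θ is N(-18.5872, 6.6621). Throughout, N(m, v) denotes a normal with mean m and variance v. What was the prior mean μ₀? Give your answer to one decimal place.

μ₀ = -4.1

The posterior mean is a precision-weighted average: μ_n = (τ₀μ₀ + τ_data·x̄)/(τ₀+τ_data), with τ₀=1/σ₀² and τ_data=n/σ².
Here τ₀ = 1/112.4 = 0.008897 and τ_data = 11/77.9 = 0.141207, so τ_n = 0.150104.
Rearranging for μ₀: μ₀ = (μ_n·τ_n − τ_data·x̄)/τ₀ = (-18.5872·0.150104 − 0.141207·-19.5) / 0.008897 = -0.036477/0.008897 ≈ -4.1.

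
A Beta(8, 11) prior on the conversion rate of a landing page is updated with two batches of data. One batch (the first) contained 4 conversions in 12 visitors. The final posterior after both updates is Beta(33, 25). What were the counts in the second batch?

Sequential conjugate updates are equivalent to a single update on the pooled data, so total successes = posterior α − prior α and total failures = posterior β − prior β.
Total across both batches: 33−8=25 conversions, 25−11=14 bounces.
Subtract the first batch: 25−4=21 conversions and 14−8=6 bounces.

21 conversions and 6 bounces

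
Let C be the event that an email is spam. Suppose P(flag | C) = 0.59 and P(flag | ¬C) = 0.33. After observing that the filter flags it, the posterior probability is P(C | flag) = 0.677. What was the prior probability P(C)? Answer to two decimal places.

P(C) = 0.54

In odds form, posterior odds = prior odds × likelihood ratio, so prior odds = posterior odds ÷ LR.
Posterior odds = 0.677/(1−0.677) = 2.0960. LR = 0.59/0.33 = 1.7879.
Prior odds = 2.0960/1.7879 = 1.1723, so P(C) = 1.1723/(1+1.1723) ≈ 0.54.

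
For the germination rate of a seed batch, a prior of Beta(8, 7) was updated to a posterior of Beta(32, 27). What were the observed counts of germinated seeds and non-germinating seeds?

A Beta(a, b) prior with s successes and f failures in binomial data gives a Beta(a+s, b+f) posterior.
Match parameters: s=32−8=24, f=27−7=20.

24 germinated seeds and 20 non-germinating seeds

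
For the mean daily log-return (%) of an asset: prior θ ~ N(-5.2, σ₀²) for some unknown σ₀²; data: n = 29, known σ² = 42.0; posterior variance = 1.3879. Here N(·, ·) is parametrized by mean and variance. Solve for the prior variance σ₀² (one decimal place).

Posterior precision equals prior precision plus data precision: 1/σ_n² = 1/σ₀² + n/σ².
So 1/σ₀² = 1/1.3879 − 29/42.0 = 0.720513 − 0.690476 = 0.030037.
Hence σ₀² = 1/0.030037 ≈ 33.3.

σ₀² = 33.3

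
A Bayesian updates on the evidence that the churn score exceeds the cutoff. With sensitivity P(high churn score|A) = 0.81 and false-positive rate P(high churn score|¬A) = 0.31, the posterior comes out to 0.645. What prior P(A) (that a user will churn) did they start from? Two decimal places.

In odds form, posterior odds = prior odds × likelihood ratio, so prior odds = posterior odds ÷ LR.
Posterior odds = 0.645/(1−0.645) = 1.8169. LR = 0.81/0.31 = 2.6129.
Prior odds = 1.8169/2.6129 = 0.6954, so P(A) = 0.6954/(1+0.6954) ≈ 0.41.

P(A) = 0.41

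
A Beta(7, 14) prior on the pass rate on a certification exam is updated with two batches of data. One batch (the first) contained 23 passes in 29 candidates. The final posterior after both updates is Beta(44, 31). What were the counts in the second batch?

Because Beta–binomial updating is additive in the counts, the combined data contributed (α_post−α_prior, β_post−β_prior) successes and failures.
Total across both batches: 44−7=37 passes, 31−14=17 failures.
Subtract the first batch: 37−23=14 passes and 17−6=11 failures.

14 passes and 11 failures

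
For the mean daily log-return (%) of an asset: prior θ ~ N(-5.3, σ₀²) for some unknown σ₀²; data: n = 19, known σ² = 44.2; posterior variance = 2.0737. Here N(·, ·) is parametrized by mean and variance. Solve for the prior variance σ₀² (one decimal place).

Posterior precision equals prior precision plus data precision: 1/σ_n² = 1/σ₀² + n/σ².
So 1/σ₀² = 1/2.0737 − 19/44.2 = 0.482230 − 0.429864 = 0.052366.
Hence σ₀² = 1/0.052366 ≈ 19.1.

σ₀² = 19.1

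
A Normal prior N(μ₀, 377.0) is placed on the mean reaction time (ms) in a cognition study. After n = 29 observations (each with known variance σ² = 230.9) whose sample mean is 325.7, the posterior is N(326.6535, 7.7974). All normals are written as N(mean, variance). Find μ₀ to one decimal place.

With known observation variance, the Normal–Normal posterior has precision τ_n = τ₀ + n/σ² and mean μ_n = (τ₀μ₀ + (n/σ²)x̄)/τ_n.
Here τ₀ = 1/377.0 = 0.002653 and τ_data = 29/230.9 = 0.125595, so τ_n = 0.128248.
Rearranging for μ₀: μ₀ = (μ_n·τ_n − τ_data·x̄)/τ₀ = (326.6535·0.128248 − 0.125595·325.7) / 0.002653 = 0.986367/0.002653 ≈ 371.8.

μ₀ = 371.8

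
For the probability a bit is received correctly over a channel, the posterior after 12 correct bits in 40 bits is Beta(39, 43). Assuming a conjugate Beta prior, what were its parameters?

Beta(27, 15)

A Beta(α, β) prior with s successes and f failures in binomial data gives a Beta(α+s, β+f) posterior.
So α = 39 − 12 = 27 and β = 43 − 28 = 15.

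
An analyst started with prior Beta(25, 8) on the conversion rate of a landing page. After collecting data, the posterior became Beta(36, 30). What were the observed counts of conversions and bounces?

Under Beta–binomial conjugacy the posterior parameters are (a+s, b+f).
So s = 36 − 25 = 11 and f = 30 − 8 = 22.

11 conversions and 22 bounces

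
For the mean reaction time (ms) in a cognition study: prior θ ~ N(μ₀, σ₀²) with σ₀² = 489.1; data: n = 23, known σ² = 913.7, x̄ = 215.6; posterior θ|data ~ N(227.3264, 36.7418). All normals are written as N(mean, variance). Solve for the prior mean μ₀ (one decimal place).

The posterior mean is a precision-weighted average: μ_n = (τ₀μ₀ + τ_data·x̄)/(τ₀+τ_data), with τ₀=1/σ₀² and τ_data=n/σ².
Here τ₀ = 1/489.1 = 0.002045 and τ_data = 23/913.7 = 0.025172, so τ_n = 0.027217.
Rearranging for μ₀: μ₀ = (μ_n·τ_n − τ_data·x̄)/τ₀ = (227.3264·0.027217 − 0.025172·215.6) / 0.002045 = 0.760059/0.002045 ≈ 371.7.

μ₀ = 371.7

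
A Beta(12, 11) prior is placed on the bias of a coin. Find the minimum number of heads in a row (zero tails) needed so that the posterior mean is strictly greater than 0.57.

After k heads and 0 tails the posterior is Beta(12+k, 11), with mean (12+k)/(12+11+k).
Set (12+k)/(23+k) > 0.57 and solve: k > (0.57·23 − 12)/(1 − 0.57) = 2.581.
The smallest integer exceeding 2.581 is 3.

k = 3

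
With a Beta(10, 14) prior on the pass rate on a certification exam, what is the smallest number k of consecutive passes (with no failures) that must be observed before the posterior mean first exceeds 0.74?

After k passes and 0 failures the posterior is Beta(10+k, 14), with mean (10+k)/(10+14+k).
Set (10+k)/(24+k) > 0.74 and solve: k > (0.74·24 − 10)/(1 − 0.74) = 29.846.
The smallest integer exceeding 29.846 is 30, and checking k=30: (40)/(54) = 0.7407 > 0.74.

k = 30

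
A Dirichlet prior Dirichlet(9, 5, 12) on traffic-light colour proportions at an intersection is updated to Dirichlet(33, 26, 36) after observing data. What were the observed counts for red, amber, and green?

For a Dirichlet(α) prior with multinomial counts c, the posterior is Dirichlet(α + c) componentwise.
Counts are posterior − prior componentwise: 33−9=24, 26−5=21, 36−12=24.

counts (24, 21, 24)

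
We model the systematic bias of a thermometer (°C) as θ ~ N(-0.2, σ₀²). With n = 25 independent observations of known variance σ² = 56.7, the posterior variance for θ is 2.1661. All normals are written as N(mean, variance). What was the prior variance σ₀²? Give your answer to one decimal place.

σ₀² = 48.2

Posterior precision equals prior precision plus data precision: 1/σ_n² = 1/σ₀² + n/σ².
So 1/σ₀² = 1/2.1661 − 25/56.7 = 0.461659 − 0.440917 = 0.020742.
Hence σ₀² = 1/0.020742 ≈ 48.2.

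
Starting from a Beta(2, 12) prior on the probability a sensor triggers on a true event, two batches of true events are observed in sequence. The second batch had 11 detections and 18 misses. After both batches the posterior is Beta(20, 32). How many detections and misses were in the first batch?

7 detections and 2 misses

Because Beta–binomial updating is additive in the counts, the combined data contributed (α_post−α_prior, β_post−β_prior) successes and failures.
Total across both batches: 20−2=18 detections, 32−12=20 misses.
Subtract the second batch: 18−11=7 detections and 20−18=2 misses.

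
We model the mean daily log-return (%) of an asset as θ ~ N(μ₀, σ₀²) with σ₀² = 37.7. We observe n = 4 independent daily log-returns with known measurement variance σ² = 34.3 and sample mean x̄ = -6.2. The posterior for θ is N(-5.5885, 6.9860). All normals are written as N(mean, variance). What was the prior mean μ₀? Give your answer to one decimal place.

With known observation variance, the Normal–Normal posterior has precision τ_n = τ₀ + n/σ² and mean μ_n = (τ₀μ₀ + (n/σ²)x̄)/τ_n.
Here τ₀ = 1/37.7 = 0.026525 and τ_data = 4/34.3 = 0.116618, so τ_n = 0.143143.
Rearranging for μ₀: μ₀ = (μ_n·τ_n − τ_data·x̄)/τ₀ = (-5.5885·0.143143 − 0.116618·-6.2) / 0.026525 = -0.076923/0.026525 ≈ -2.9.

μ₀ = -2.9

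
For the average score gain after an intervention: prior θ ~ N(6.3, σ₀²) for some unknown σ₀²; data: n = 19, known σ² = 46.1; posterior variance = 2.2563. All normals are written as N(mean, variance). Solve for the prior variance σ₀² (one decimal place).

σ₀² = 32.2

For the Normal–Normal model with known σ², precisions add: τ_n = τ₀ + n/σ².
So 1/σ₀² = 1/2.2563 − 19/46.1 = 0.443203 − 0.412148 = 0.031055.
Hence σ₀² = 1/0.031055 ≈ 32.2.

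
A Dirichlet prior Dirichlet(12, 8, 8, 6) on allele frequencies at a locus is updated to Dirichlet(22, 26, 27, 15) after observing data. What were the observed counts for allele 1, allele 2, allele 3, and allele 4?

counts (10, 18, 19, 9)

For a Dirichlet(α) prior with multinomial counts c, the posterior is Dirichlet(α + c) componentwise.
Counts are posterior − prior componentwise: 22−12=10, 26−8=18, 27−8=19, 15−6=9.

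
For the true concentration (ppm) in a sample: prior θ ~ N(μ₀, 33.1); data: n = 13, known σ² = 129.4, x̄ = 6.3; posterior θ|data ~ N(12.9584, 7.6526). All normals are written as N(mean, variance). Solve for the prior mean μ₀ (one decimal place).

μ₀ = 35.1

With known observation variance, the Normal–Normal posterior has precision τ_n = τ₀ + n/σ² and mean μ_n = (τ₀μ₀ + (n/σ²)x̄)/τ_n.
Here τ₀ = 1/33.1 = 0.030211 and τ_data = 13/129.4 = 0.100464, so τ_n = 0.130675.
Rearranging for μ₀: μ₀ = (μ_n·τ_n − τ_data·x̄)/τ₀ = (12.9584·0.130675 − 0.100464·6.3) / 0.030211 = 1.060416/0.030211 ≈ 35.1.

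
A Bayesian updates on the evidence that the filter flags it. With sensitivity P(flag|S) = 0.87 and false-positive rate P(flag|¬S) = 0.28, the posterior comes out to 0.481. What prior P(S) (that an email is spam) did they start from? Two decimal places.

In odds form, posterior odds = prior odds × likelihood ratio, so prior odds = posterior odds ÷ LR.
Posterior odds = 0.481/(1−0.481) = 0.9268. LR = 0.87/0.28 = 3.1071.
Prior odds = 0.9268/3.1071 = 0.2983, so P(S) = 0.2983/(1+0.2983) ≈ 0.23.

P(S) = 0.23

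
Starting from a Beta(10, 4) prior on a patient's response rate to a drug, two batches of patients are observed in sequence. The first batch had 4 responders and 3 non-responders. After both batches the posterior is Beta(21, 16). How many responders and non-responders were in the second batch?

7 responders and 9 non-responders

Because Beta–binomial updating is additive in the counts, the combined data contributed (α_post−α_prior, β_post−β_prior) successes and failures.
Total across both batches: 21−10=11 responders, 16−4=12 non-responders.
Subtract the first batch: 11−4=7 responders and 12−3=9 non-responders.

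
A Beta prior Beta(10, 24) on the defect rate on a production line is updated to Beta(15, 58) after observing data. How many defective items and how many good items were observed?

5 defective items and 34 good items

Beta is conjugate to the binomial likelihood: posterior = Beta(α+s, β+f).
So s = 15 − 10 = 5 and f = 58 − 24 = 34.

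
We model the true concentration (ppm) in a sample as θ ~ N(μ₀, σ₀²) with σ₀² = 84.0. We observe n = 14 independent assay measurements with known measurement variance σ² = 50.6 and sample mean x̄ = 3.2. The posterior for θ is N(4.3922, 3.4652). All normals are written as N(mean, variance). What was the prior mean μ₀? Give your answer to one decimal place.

With known observation variance, the Normal–Normal posterior has precision τ_n = τ₀ + n/σ² and mean μ_n = (τ₀μ₀ + (n/σ²)x̄)/τ_n.
Here τ₀ = 1/84.0 = 0.011905 and τ_data = 14/50.6 = 0.276680, so τ_n = 0.288585.
Rearranging for μ₀: μ₀ = (μ_n·τ_n − τ_data·x̄)/τ₀ = (4.3922·0.288585 − 0.276680·3.2) / 0.011905 = 0.382147/0.011905 ≈ 32.1.

μ₀ = 32.1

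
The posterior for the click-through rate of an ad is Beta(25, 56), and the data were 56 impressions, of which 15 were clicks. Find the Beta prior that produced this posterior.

Beta(10, 15)

A Beta(α, β) prior with s successes and f failures in binomial data gives a Beta(α+s, β+f) posterior.
Subtract the data counts: 25−15=10, 56−41=15.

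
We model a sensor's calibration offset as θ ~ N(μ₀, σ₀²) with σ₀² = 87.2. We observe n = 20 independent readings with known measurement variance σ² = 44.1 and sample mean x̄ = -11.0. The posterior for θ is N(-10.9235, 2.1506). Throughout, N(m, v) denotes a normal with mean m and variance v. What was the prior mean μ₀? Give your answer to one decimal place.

With known observation variance, the Normal–Normal posterior has precision τ_n = τ₀ + n/σ² and mean μ_n = (τ₀μ₀ + (n/σ²)x̄)/τ_n.
Here τ₀ = 1/87.2 = 0.011468 and τ_data = 20/44.1 = 0.453515, so τ_n = 0.464983.
Rearranging for μ₀: μ₀ = (μ_n·τ_n − τ_data·x̄)/τ₀ = (-10.9235·0.464983 − 0.453515·-11.0) / 0.011468 = -0.090577/0.011468 ≈ -7.9.

μ₀ = -7.9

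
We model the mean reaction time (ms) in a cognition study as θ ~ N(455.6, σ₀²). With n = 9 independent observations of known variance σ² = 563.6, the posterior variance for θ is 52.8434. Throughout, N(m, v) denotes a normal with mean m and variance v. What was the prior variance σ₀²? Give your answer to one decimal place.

Posterior precision equals prior precision plus data precision: 1/σ_n² = 1/σ₀² + n/σ².
So 1/σ₀² = 1/52.8434 − 9/563.6 = 0.018924 − 0.015969 = 0.002955.
Hence σ₀² = 1/0.002955 ≈ 338.4.

σ₀² = 338.4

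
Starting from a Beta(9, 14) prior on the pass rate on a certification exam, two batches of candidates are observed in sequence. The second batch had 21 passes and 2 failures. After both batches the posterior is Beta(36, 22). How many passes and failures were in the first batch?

6 passes and 6 failures

Because Beta–binomial updating is additive in the counts, the combined data contributed (α_post−α_prior, β_post−β_prior) successes and failures.
Total across both batches: 36−9=27 passes, 22−14=8 failures.
Subtract the second batch: 27−21=6 passes and 8−2=6 failures.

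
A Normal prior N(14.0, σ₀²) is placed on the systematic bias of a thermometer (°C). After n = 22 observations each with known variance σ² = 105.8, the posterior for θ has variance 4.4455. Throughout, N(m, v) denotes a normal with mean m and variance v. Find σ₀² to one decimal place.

σ₀² = 58.8

For the Normal–Normal model with known σ², precisions add: τ_n = τ₀ + n/σ².
So 1/σ₀² = 1/4.4455 − 22/105.8 = 0.224947 − 0.207940 = 0.017007.
Hence σ₀² = 1/0.017007 ≈ 58.8.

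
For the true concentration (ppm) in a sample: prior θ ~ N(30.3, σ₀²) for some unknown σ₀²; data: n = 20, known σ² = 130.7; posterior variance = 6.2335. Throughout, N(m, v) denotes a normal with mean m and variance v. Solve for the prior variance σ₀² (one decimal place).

For the Normal–Normal model with known σ², precisions add: τ_n = τ₀ + n/σ².
So 1/σ₀² = 1/6.2335 − 20/130.7 = 0.160424 − 0.153022 = 0.007402.
Hence σ₀² = 1/0.007402 ≈ 135.1.

σ₀² = 135.1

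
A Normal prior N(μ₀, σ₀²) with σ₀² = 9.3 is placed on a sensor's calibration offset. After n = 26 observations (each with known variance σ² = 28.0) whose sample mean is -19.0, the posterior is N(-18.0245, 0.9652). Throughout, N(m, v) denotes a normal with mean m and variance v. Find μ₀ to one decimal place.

μ₀ = -9.6

The posterior mean is a precision-weighted average: μ_n = (τ₀μ₀ + τ_data·x̄)/(τ₀+τ_data), with τ₀=1/σ₀² and τ_data=n/σ².
Here τ₀ = 1/9.3 = 0.107527 and τ_data = 26/28.0 = 0.928571, so τ_n = 1.036098.
Rearranging for μ₀: μ₀ = (μ_n·τ_n − τ_data·x̄)/τ₀ = (-18.0245·1.036098 − 0.928571·-19.0) / 0.107527 = -1.032299/0.107527 ≈ -9.6.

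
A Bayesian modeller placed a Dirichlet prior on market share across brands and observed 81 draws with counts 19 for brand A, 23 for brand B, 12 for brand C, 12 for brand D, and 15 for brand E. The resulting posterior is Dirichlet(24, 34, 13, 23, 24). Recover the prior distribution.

Dirichlet(5, 11, 1, 11, 9)

For a Dirichlet(α) prior with multinomial counts c, the posterior is Dirichlet(α + c) componentwise.
Subtract each count from the matching posterior parameter: 24−19=5, 34−23=11, 13−12=1, 23−12=11, 24−15=9.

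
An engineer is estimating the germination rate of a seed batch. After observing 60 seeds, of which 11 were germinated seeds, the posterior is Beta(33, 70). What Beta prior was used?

Beta(22, 21)

A Beta(a, b) prior with s successes and f failures in binomial data gives a Beta(a+s, b+f) posterior.
Subtract the data counts: 33−11=22, 70−49=21.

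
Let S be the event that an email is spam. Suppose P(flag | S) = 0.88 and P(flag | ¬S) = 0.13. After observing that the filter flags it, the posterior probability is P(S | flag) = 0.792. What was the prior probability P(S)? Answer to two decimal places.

Bayes' rule in odds form gives O(S|E) = O(S)·[P(E|S)/P(E|¬S)], hence O(S) = O(S|E)/LR.
Posterior odds = 0.792/(1−0.792) = 3.8077. LR = 0.88/0.13 = 6.7692.
Prior odds = 3.8077/6.7692 = 0.5625, so P(S) = 0.5625/(1+0.5625) ≈ 0.36.

P(S) = 0.36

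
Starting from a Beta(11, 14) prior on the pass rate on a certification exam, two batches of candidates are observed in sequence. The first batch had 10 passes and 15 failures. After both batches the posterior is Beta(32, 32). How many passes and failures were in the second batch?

11 passes and 3 failures

Because Beta–binomial updating is additive in the counts, the combined data contributed (α_post−α_prior, β_post−β_prior) successes and failures.
Total across both batches: 32−11=21 passes, 32−14=18 failures.
Subtract the first batch: 21−10=11 passes and 18−15=3 failures.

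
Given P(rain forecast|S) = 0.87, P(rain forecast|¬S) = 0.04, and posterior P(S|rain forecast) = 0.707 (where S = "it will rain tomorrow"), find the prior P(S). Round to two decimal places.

In odds form, posterior odds = prior odds × likelihood ratio, so prior odds = posterior odds ÷ LR.
Posterior odds = 0.707/(1−0.707) = 2.4130. LR = 0.87/0.04 = 21.7500.
Prior odds = 2.4130/21.7500 = 0.1109, so P(S) = 0.1109/(1+0.1109) ≈ 0.10.

P(S) = 0.10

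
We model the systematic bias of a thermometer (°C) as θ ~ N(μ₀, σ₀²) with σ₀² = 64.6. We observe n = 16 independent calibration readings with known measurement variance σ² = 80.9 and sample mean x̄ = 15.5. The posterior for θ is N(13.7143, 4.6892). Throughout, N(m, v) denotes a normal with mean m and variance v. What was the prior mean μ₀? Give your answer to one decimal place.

μ₀ = -9.1

With known observation variance, the Normal–Normal posterior has precision τ_n = τ₀ + n/σ² and mean μ_n = (τ₀μ₀ + (n/σ²)x̄)/τ_n.
Here τ₀ = 1/64.6 = 0.015480 and τ_data = 16/80.9 = 0.197775, so τ_n = 0.213255.
Rearranging for μ₀: μ₀ = (μ_n·τ_n − τ_data·x̄)/τ₀ = (13.7143·0.213255 − 0.197775·15.5) / 0.015480 = -0.140869/0.015480 ≈ -9.1.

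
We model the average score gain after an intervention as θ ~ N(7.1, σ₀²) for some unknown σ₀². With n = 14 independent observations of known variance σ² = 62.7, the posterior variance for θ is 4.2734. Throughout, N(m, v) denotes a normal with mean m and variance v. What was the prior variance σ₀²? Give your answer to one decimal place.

For the Normal–Normal model with known σ², precisions add: τ_n = τ₀ + n/σ².
So 1/σ₀² = 1/4.2734 − 14/62.7 = 0.234006 − 0.223285 = 0.010721.
Hence σ₀² = 1/0.010721 ≈ 93.3.

σ₀² = 93.3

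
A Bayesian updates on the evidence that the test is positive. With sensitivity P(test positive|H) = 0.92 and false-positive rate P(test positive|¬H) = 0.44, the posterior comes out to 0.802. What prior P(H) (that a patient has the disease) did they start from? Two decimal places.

In odds form, posterior odds = prior odds × likelihood ratio, so prior odds = posterior odds ÷ LR.
Posterior odds = 0.802/(1−0.802) = 4.0505. LR = 0.92/0.44 = 2.0909.
Prior odds = 4.0505/2.0909 = 1.9372, so P(H) = 1.9372/(1+1.9372) ≈ 0.66.

P(H) = 0.66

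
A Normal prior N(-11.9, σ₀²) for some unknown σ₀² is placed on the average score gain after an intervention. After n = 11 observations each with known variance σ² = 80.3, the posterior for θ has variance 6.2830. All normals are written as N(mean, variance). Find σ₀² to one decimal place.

Posterior precision equals prior precision plus data precision: 1/σ_n² = 1/σ₀² + n/σ².
So 1/σ₀² = 1/6.2830 − 11/80.3 = 0.159160 − 0.136986 = 0.022174.
Hence σ₀² = 1/0.022174 ≈ 45.1.

σ₀² = 45.1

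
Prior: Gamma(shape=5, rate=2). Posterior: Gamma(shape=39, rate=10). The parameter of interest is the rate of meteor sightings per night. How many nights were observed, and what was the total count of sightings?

Gamma–Poisson conjugacy: posterior shape = α + Σxᵢ, posterior rate = β + n.
Matching: Σxᵢ = 39 − 5 = 34 and n = 10 − 2 = 8.

n = 8 nights with total 34 sightings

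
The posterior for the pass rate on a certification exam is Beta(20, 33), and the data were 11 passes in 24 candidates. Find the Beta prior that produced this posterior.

Beta(9, 20)

Under Beta–binomial conjugacy the posterior parameters are (a+s, b+f).
Subtract the data counts: 20−11=9, 33−13=20.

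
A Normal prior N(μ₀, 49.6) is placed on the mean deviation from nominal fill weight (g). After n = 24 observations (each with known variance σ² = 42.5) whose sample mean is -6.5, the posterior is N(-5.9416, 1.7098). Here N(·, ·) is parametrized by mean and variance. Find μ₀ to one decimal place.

μ₀ = 9.7

With known observation variance, the Normal–Normal posterior has precision τ_n = τ₀ + n/σ² and mean μ_n = (τ₀μ₀ + (n/σ²)x̄)/τ_n.
Here τ₀ = 1/49.6 = 0.020161 and τ_data = 24/42.5 = 0.564706, so τ_n = 0.584867.
Rearranging for μ₀: μ₀ = (μ_n·τ_n − τ_data·x̄)/τ₀ = (-5.9416·0.584867 − 0.564706·-6.5) / 0.020161 = 0.195543/0.020161 ≈ 9.7.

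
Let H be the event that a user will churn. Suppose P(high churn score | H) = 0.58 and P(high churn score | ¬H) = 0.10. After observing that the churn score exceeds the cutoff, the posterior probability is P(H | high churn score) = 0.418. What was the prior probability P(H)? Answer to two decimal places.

P(H) = 0.11

Bayes' rule in odds form gives O(H|E) = O(H)·[P(E|H)/P(E|¬H)], hence O(H) = O(H|E)/LR.
Posterior odds = 0.418/(1−0.418) = 0.7182. LR = 0.58/0.10 = 5.8000.
Prior odds = 0.7182/5.8000 = 0.1238, so P(H) = 0.1238/(1+0.1238) ≈ 0.11.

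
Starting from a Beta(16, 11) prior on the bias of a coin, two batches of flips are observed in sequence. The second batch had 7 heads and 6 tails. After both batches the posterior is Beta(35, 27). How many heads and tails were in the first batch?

Sequential conjugate updates are equivalent to a single update on the pooled data, so total successes = posterior α − prior α and total failures = posterior β − prior β.
Total across both batches: 35−16=19 heads, 27−11=16 tails.
Subtract the second batch: 19−7=12 heads and 16−6=10 tails.

12 heads and 10 tails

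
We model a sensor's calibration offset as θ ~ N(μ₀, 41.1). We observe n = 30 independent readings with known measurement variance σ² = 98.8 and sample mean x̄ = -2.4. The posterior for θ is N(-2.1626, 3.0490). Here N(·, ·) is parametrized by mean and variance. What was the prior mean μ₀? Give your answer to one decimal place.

With known observation variance, the Normal–Normal posterior has precision τ_n = τ₀ + n/σ² and mean μ_n = (τ₀μ₀ + (n/σ²)x̄)/τ_n.
Here τ₀ = 1/41.1 = 0.024331 and τ_data = 30/98.8 = 0.303644, so τ_n = 0.327975.
Rearranging for μ₀: μ₀ = (μ_n·τ_n − τ_data·x̄)/τ₀ = (-2.1626·0.327975 − 0.303644·-2.4) / 0.024331 = 0.019467/0.024331 ≈ 0.8.

μ₀ = 0.8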